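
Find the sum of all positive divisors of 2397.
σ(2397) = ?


Divisors of 2397: 1, 3, 17, 47, 51, 141, 799, 2397
Sum = 1 + 3 + 17 + 47 + 51 + 141 + 799 + 2397 = 3456

σ(2397) = 3456


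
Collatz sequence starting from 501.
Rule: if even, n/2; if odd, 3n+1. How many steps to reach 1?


501 → 1504 → 752 → 376 → 188 → 94 → 47 → 142 → 71 → 214 → 107 → 322 → 161 → 484 → 242 → 121 → 364 → 182 → 91 → 274 → 137 → 412 → 206 → 103 → 310 → 155 → 466 → 233 → 700 → 350 → 175 → 526 → 263 → 790 → 395 → 1186 → 593 → 1780 → 890 → 445 → 1336 → 668 → 334 → 167 → 502 → 251 → 754 → 377 → 1132 → 566 → 283 → 850 → 425 → 1276 → 638 → 319 → 958 → 479 → 1438 → 719 → 2158 → 1079 → 3238 → 1619 → 4858 → 2429 → 7288 → 3644 → 1822 → 911 → 2734 → 1367 → 4102 → 2051 → 6154 → 3077 → 9232 → 4616 → 2308 → 1154 → 577 → 1732 → 866 → 433 → 1300 → 650 → 325 → 976 → 488 → 244 → 122 → 61 → 184 → 92 → 46 → 23 → 70 → 35 → 106 → 53 → 160 → 80 → 40 → 20 → 10 → 5 → 16 → 8 → 4 → 2 → 1
Total steps = 110

110 steps


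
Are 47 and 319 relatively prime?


Euclidean algorithm:
319 = 6 * 47 + 37
47 = 1 * 37 + 10
37 = 3 * 10 + 7
10 = 1 * 7 + 3
7 = 2 * 3 + 1
3 = 3 * 1 + 0
GCD(47, 319) = 1

Yes, coprime (GCD = 1)


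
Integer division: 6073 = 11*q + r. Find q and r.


6073 = 11 * 552 + 1
Check: 6072 + 1 = 6073

q = 552, r = 1


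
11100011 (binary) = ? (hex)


11100011 (base 2) = 227 (decimal)
227 (decimal) = E3 (base 16)


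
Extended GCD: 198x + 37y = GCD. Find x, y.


Tabular extended Euclidean (each row: r = 198*s + 37*t):
r=198, s=1, t=0
r=37, s=0, t=1
q=5: r=13, s=1, t=-5   [198*(1) + 37*(-5) = 13]
q=2: r=11, s=-2, t=11   [198*(-2) + 37*(11) = 11]
q=1: r=2, s=3, t=-16   [198*(3) + 37*(-16) = 2]
q=5: r=1, s=-17, t=91   [198*(-17) + 37*(91) = 1]
q=2: r=0, s=37, t=-198   [198*(37) + 37*(-198) = 0]
GCD = 1; from the row with r=1: x=-17, y=91
Check: 198*(-17) + 37*(91) = -3366 + 3367 = 1

GCD = 1, x = -17, y = 91


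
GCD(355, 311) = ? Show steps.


355 = 1 * 311 + 44
311 = 7 * 44 + 3
44 = 14 * 3 + 2
3 = 1 * 2 + 1
2 = 2 * 1 + 0
GCD = 1


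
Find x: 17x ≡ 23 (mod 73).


GCD(17, 73) = 1, unique solution
a^(-1) mod 73 = 43
x = 43 * 23 mod 73 = 40

x ≡ 40 (mod 73)


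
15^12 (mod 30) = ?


15^1 mod 30 = 15
15^2 mod 30 = 15
15^3 mod 30 = 15
15^4 mod 30 = 15
15^5 mod 30 = 15
15^6 mod 30 = 15
15^7 mod 30 = 15
15^8 mod 30 = 15
15^9 mod 30 = 15
15^10 mod 30 = 15
15^11 mod 30 = 15
15^12 mod 30 = 15


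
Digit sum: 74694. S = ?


7 + 4 + 6 + 9 + 4 = 30


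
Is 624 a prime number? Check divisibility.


624 / 2 = 312 (exact division)
624 is NOT prime.

No, 624 is not prime


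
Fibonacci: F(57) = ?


Sequence: 1, 1, 2, 3, 5, 8, 13, 21, 34, 55, 89, 144, 233, 377, 610, 987, 1597, 2584, 4181, 6765, 10946, 17711, 28657, 46368, 75025, 121393, 196418, 317811, 514229, 832040, 1346269, 2178309, 3524578, 5702887, 9227465, 14930352, 24157817, 39088169, 63245986, 102334155, 165580141, 267914296, 433494437, 701408733, 1134903170, 1836311903, 2971215073, 4807526976, 7778742049, 12586269025, 20365011074, 32951280099, 53316291173, 86267571272, 139583862445, 225851433717, 365435296162
F(57) = 365435296162


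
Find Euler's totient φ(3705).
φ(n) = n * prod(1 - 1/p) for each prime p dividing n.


3705 = 3 × 5 × 13 × 19
Prime factors: 3, 5, 13, 19
φ(3705) = 3705 × (1-1/3) × (1-1/5) × (1-1/13) × (1-1/19)
= 3705 × 2/3 × 4/5 × 12/13 × 18/19 = 1728

φ(3705) = 1728


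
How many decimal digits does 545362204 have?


545362204 has 9 digits in base 10
floor(log10(545362204)) + 1 = floor(8.7367) + 1 = 9

9 digits (base 10)


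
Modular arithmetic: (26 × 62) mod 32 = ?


26 × 62 = 1612
1612 mod 32 = 12


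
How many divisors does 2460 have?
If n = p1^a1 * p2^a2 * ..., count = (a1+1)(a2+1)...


2460 = 2^2 × 3^1 × 5^1 × 41^1
d(2460) = (2+1) × (1+1) × (1+1) × (1+1) = 24

24 divisors


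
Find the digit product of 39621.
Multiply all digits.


3 × 9 × 6 × 2 × 1 = 324


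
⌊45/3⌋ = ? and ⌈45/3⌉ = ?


45/3 = 15.0000
floor = 15
ceil = 15

floor = 15, ceil = 15


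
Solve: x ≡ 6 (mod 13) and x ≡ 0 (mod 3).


M = 13*3 = 39
M1 = M/13 = 3, M2 = M/3 = 13
M1^(-1) mod 13 = 9, M2^(-1) mod 3 = 1
x = 6*3*9 + 0*13*1 = 162
162 mod 39 = 6
Check: 6 mod 13 = 6 ✓, 6 mod 3 = 0 ✓

x ≡ 6 (mod 39)


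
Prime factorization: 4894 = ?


4894 / 2 = 2447
2447 / 2447 = 1
4894 = 2 × 2447


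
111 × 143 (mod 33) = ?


111 × 143 = 15873
15873 mod 33 = 0


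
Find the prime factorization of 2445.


2445 / 3 = 815
815 / 5 = 163
163 / 163 = 1
2445 = 3 × 5 × 163


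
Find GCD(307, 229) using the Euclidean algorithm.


307 = 1 * 229 + 78
229 = 2 * 78 + 73
78 = 1 * 73 + 5
73 = 14 * 5 + 3
5 = 1 * 3 + 2
3 = 1 * 2 + 1
2 = 2 * 1 + 0
GCD = 1


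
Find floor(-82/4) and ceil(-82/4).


-82/4 = -20.5000
floor = -21
ceil = -20

floor = -21, ceil = -20


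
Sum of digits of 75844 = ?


7 + 5 + 8 + 4 + 4 = 28


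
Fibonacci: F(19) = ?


Sequence: 1, 1, 2, 3, 5, 8, 13, 21, 34, 55, 89, 144, 233, 377, 610, 987, 1597, 2584, 4181
F(19) = 4181


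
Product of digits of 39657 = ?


3 × 9 × 6 × 5 × 7 = 5670


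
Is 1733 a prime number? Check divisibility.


Check divisors up to sqrt(1733) = 41.6293
No divisors found.
1733 is prime.

Yes, 1733 is prime


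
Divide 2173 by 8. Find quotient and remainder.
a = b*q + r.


2173 = 8 * 271 + 5
Check: 2168 + 5 = 2173

q = 271, r = 5


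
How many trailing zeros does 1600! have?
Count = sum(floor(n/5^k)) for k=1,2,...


floor(1600/5) = 320
floor(1600/25) = 64
floor(1600/125) = 12
floor(1600/625) = 2
Total = 398

398 trailing zeros


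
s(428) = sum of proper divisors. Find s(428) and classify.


Proper divisors: 1, 2, 4, 107, 214
Sum = 1 + 2 + 4 + 107 + 214 = 328
328 < 428 → deficient

s(428) = 328 (deficient)


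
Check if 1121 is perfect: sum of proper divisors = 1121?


Proper divisors of 1121: 1, 19, 59
Sum = 1 + 19 + 59 = 79

No, 1121 is not perfect (79 ≠ 1121)


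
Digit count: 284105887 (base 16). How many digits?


284105887 in base 16 = 10EF1C9F
Number of digits = 8

8 digits (base 16)


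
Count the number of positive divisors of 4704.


4704 = 2^5 × 3^1 × 7^2
d(4704) = (5+1) × (1+1) × (2+1) = 36

36 divisors


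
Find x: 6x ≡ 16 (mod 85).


GCD(6, 85) = 1, unique solution
a^(-1) mod 85 = 71
x = 71 * 16 mod 85 = 31

x ≡ 31 (mod 85)


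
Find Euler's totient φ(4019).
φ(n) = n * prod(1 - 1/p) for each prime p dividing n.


4019 = 4019
Prime factors: 4019
φ(4019) = 4019 × (1-1/4019)
= 4019 × 4018/4019 = 4018

φ(4019) = 4018


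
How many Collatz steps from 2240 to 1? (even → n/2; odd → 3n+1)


2240 → 1120 → 560 → 280 → 140 → 70 → 35 → 106 → 53 → 160 → 80 → 40 → 20 → 10 → 5 → 16 → 8 → 4 → 2 → 1
Total steps = 19

19 steps


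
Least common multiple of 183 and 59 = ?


GCD(183, 59) = 1
LCM = 183*59/1 = 10797/1 = 10797

LCM = 10797


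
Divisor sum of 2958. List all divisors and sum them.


Divisors of 2958: 1, 2, 3, 6, 17, 29, 34, 51, 58, 87, 102, 174, 493, 986, 1479, 2958
Sum = 1 + 2 + 3 + 6 + 17 + 29 + 34 + 51 + 58 + 87 + 102 + 174 + 493 + 986 + 1479 + 2958 = 6480

σ(2958) = 6480


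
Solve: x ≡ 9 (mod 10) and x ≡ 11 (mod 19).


M = 10*19 = 190
M1 = M/10 = 19, M2 = M/19 = 10
M1^(-1) mod 10 = 9, M2^(-1) mod 19 = 2
x = 9*19*9 + 11*10*2 = 1759
1759 mod 190 = 49
Check: 49 mod 10 = 9 ✓, 49 mod 19 = 11 ✓

x ≡ 49 (mod 190)


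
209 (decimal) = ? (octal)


209 (base 10) = 209 (decimal)
209 (decimal) = 321 (base 8)


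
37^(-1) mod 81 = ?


Use the extended Euclidean algorithm on (81, 37); each row r = 81*s + 37*t:
r=81, s=1, t=0
r=37, s=0, t=1
q=2: r=7, s=1, t=-2   [81*(1) + 37*(-2) = 7]
q=5: r=2, s=-5, t=11   [81*(-5) + 37*(11) = 2]
q=3: r=1, s=16, t=-35   [81*(16) + 37*(-35) = 1]
q=2: r=0, s=-37, t=81   [81*(-37) + 37*(81) = 0]
GCD = 1 with t = -35, so 37*(-35) ≡ 1 (mod 81)
Inverse = -35 mod 81 = 46
Check: 37 * 46 = 1702 ≡ 1 (mod 81)

37^(-1) ≡ 46 (mod 81)


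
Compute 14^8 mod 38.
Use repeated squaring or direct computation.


14^1 mod 38 = 14
14^2 mod 38 = 6
14^3 mod 38 = 8
14^4 mod 38 = 36
14^5 mod 38 = 10
14^6 mod 38 = 26
14^7 mod 38 = 22
14^8 mod 38 = 4


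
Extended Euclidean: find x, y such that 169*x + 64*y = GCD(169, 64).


Tabular extended Euclidean (each row: r = 169*s + 64*t):
r=169, s=1, t=0
r=64, s=0, t=1
q=2: r=41, s=1, t=-2   [169*(1) + 64*(-2) = 41]
q=1: r=23, s=-1, t=3   [169*(-1) + 64*(3) = 23]
q=1: r=18, s=2, t=-5   [169*(2) + 64*(-5) = 18]
q=1: r=5, s=-3, t=8   [169*(-3) + 64*(8) = 5]
q=3: r=3, s=11, t=-29   [169*(11) + 64*(-29) = 3]
q=1: r=2, s=-14, t=37   [169*(-14) + 64*(37) = 2]
q=1: r=1, s=25, t=-66   [169*(25) + 64*(-66) = 1]
q=2: r=0, s=-64, t=169   [169*(-64) + 64*(169) = 0]
GCD = 1; from the row with r=1: x=25, y=-66
Check: 169*(25) + 64*(-66) = 4225 - 4224 = 1

GCD = 1, x = 25, y = -66


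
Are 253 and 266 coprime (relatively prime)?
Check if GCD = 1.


Euclidean algorithm:
266 = 1 * 253 + 13
253 = 19 * 13 + 6
13 = 2 * 6 + 1
6 = 6 * 1 + 0
GCD(253, 266) = 1

Yes, coprime (GCD = 1)


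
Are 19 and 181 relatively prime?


Euclidean algorithm:
181 = 9 * 19 + 10
19 = 1 * 10 + 9
10 = 1 * 9 + 1
9 = 9 * 1 + 0
GCD(19, 181) = 1

Yes, coprime (GCD = 1)


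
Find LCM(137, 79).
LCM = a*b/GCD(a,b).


GCD(137, 79) = 1
LCM = 137*79/1 = 10823/1 = 10823

LCM = 10823


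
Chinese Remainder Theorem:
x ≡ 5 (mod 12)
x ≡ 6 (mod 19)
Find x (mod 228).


M = 12*19 = 228
M1 = M/12 = 19, M2 = M/19 = 12
M1^(-1) mod 12 = 7, M2^(-1) mod 19 = 8
x = 5*19*7 + 6*12*8 = 1241
1241 mod 228 = 101
Check: 101 mod 12 = 5 ✓, 101 mod 19 = 6 ✓

x ≡ 101 (mod 228)


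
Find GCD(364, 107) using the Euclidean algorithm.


364 = 3 * 107 + 43
107 = 2 * 43 + 21
43 = 2 * 21 + 1
21 = 21 * 1 + 0
GCD = 1


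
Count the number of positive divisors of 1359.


1359 = 3^2 × 151^1
d(1359) = (2+1) × (1+1) = 6

6 divisors


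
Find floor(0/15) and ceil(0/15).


0/15 = 0
floor = 0
ceil = 0

floor = 0, ceil = 0


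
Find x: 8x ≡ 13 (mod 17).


GCD(8, 17) = 1, unique solution
a^(-1) mod 17 = 15
x = 15 * 13 mod 17 = 8

x ≡ 8 (mod 17)


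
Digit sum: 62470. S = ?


6 + 2 + 4 + 7 + 0 = 19


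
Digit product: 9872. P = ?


9 × 8 × 7 × 2 = 1008


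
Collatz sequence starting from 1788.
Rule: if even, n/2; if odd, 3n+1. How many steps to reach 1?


1788 → 894 → 447 → 1342 → 671 → 2014 → 1007 → 3022 → 1511 → 4534 → 2267 → 6802 → 3401 → 10204 → 5102 → 2551 → 7654 → 3827 → 11482 → 5741 → 17224 → 8612 → 4306 → 2153 → 6460 → 3230 → 1615 → 4846 → 2423 → 7270 → 3635 → 10906 → 5453 → 16360 → 8180 → 4090 → 2045 → 6136 → 3068 → 1534 → 767 → 2302 → 1151 → 3454 → 1727 → 5182 → 2591 → 7774 → 3887 → 11662 → 5831 → 17494 → 8747 → 26242 → 13121 → 39364 → 19682 → 9841 → 29524 → 14762 → 7381 → 22144 → 11072 → 5536 → 2768 → 1384 → 692 → 346 → 173 → 520 → 260 → 130 → 65 → 196 → 98 → 49 → 148 → 74 → 37 → 112 → 56 → 28 → 14 → 7 → 22 → 11 → 34 → 17 → 52 → 26 → 13 → 40 → 20 → 10 → 5 → 16 → 8 → 4 → 2 → 1
Total steps = 99

99 steps


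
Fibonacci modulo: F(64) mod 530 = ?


F(k) mod 530 for k=1..64:
1, 1, 2, 3, 5, 8, 13, 21, 34, 55, 89, 144, 233, 377, 80, 457, 7, 464, 471, 405, 346, 221, 37, 258, 295, 23, 318, 341, 129, 470, 69, 9, 78, 87, 165, 252, 417, 139, 26, 165, 191, 356, 17, 373, 390, 233, 93, 326, 419, 215, 104, 319, 423, 212, 105, 317, 422, 209, 101, 310, 411, 191, 72, 263
F(64) mod 530 = 263


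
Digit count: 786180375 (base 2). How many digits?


786180375 in base 2 = 101110110111000010100100010111
Number of digits = 30

30 digits (base 2)


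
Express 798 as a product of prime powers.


798 / 2 = 399
399 / 3 = 133
133 / 7 = 19
19 / 19 = 1
798 = 2 × 3 × 7 × 19


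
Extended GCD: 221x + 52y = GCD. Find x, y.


Tabular extended Euclidean (each row: r = 221*s + 52*t):
r=221, s=1, t=0
r=52, s=0, t=1
q=4: r=13, s=1, t=-4   [221*(1) + 52*(-4) = 13]
q=4: r=0, s=-4, t=17   [221*(-4) + 52*(17) = 0]
GCD = 13; from the row with r=13: x=1, y=-4
Check: 221*(1) + 52*(-4) = 221 - 208 = 13

GCD = 13, x = 1, y = -4


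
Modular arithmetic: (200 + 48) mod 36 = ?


200 + 48 = 248
248 mod 36 = 32


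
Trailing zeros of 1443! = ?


floor(1443/5) = 288
floor(1443/25) = 57
floor(1443/125) = 11
floor(1443/625) = 2
Total = 358

358 trailing zeros


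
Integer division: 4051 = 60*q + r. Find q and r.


4051 = 60 * 67 + 31
Check: 4020 + 31 = 4051

q = 67, r = 31


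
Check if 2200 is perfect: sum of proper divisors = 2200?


Proper divisors of 2200: 1, 2, 4, 5, 8, 10, 11, 20, 22, 25, 40, 44, 50, 55, 88, 100, 110, 200, 220, 275, 440, 550, 1100
Sum = 1 + 2 + 4 + 5 + 8 + 10 + 11 + 20 + 22 + 25 + 40 + 44 + 50 + 55 + 88 + 100 + 110 + 200 + 220 + 275 + 440 + 550 + 1100 = 3380

No, 2200 is not perfect (3380 ≠ 2200)


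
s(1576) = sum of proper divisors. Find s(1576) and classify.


Proper divisors: 1, 2, 4, 8, 197, 394, 788
Sum = 1 + 2 + 4 + 8 + 197 + 394 + 788 = 1394
1394 < 1576 → deficient

s(1576) = 1394 (deficient)


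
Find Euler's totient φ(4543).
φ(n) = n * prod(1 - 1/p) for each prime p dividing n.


4543 = 7 × 11 × 59
Prime factors: 7, 11, 59
φ(4543) = 4543 × (1-1/7) × (1-1/11) × (1-1/59)
= 4543 × 6/7 × 10/11 × 58/59 = 3480

φ(4543) = 3480


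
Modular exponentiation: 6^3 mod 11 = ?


6^1 mod 11 = 6
6^2 mod 11 = 3
6^3 mod 11 = 7


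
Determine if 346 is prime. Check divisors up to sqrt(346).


346 / 2 = 173 (exact division)
346 is NOT prime.

No, 346 is not prime


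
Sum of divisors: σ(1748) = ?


Divisors of 1748: 1, 2, 4, 19, 23, 38, 46, 76, 92, 437, 874, 1748
Sum = 1 + 2 + 4 + 19 + 23 + 38 + 46 + 76 + 92 + 437 + 874 + 1748 = 3360

σ(1748) = 3360


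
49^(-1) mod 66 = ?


Use the extended Euclidean algorithm on (66, 49); each row r = 66*s + 49*t:
r=66, s=1, t=0
r=49, s=0, t=1
q=1: r=17, s=1, t=-1   [66*(1) + 49*(-1) = 17]
q=2: r=15, s=-2, t=3   [66*(-2) + 49*(3) = 15]
q=1: r=2, s=3, t=-4   [66*(3) + 49*(-4) = 2]
q=7: r=1, s=-23, t=31   [66*(-23) + 49*(31) = 1]
q=2: r=0, s=49, t=-66   [66*(49) + 49*(-66) = 0]
GCD = 1 with t = 31, so 49*(31) ≡ 1 (mod 66)
Inverse = 31 mod 66 = 31
Check: 49 * 31 = 1519 ≡ 1 (mod 66)

49^(-1) ≡ 31 (mod 66)


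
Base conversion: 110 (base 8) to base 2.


110 (base 8) = 72 (decimal)
72 (decimal) = 1001000 (base 2)


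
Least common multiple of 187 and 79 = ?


GCD(187, 79) = 1
LCM = 187*79/1 = 14773/1 = 14773

LCM = 14773


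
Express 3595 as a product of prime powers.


3595 / 5 = 719
719 / 719 = 1
3595 = 5 × 719


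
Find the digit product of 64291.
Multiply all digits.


6 × 4 × 2 × 9 × 1 = 432


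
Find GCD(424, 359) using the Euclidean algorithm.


424 = 1 * 359 + 65
359 = 5 * 65 + 34
65 = 1 * 34 + 31
34 = 1 * 31 + 3
31 = 10 * 3 + 1
3 = 3 * 1 + 0
GCD = 1


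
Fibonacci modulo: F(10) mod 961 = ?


F(k) mod 961 for k=1..10:
1, 1, 2, 3, 5, 8, 13, 21, 34, 55
F(10) mod 961 = 55


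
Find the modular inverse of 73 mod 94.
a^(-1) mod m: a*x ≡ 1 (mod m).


Use the extended Euclidean algorithm on (94, 73); each row r = 94*s + 73*t:
r=94, s=1, t=0
r=73, s=0, t=1
q=1: r=21, s=1, t=-1   [94*(1) + 73*(-1) = 21]
q=3: r=10, s=-3, t=4   [94*(-3) + 73*(4) = 10]
q=2: r=1, s=7, t=-9   [94*(7) + 73*(-9) = 1]
q=10: r=0, s=-73, t=94   [94*(-73) + 73*(94) = 0]
GCD = 1 with t = -9, so 73*(-9) ≡ 1 (mod 94)
Inverse = -9 mod 94 = 85
Check: 73 * 85 = 6205 ≡ 1 (mod 94)

73^(-1) ≡ 85 (mod 94)


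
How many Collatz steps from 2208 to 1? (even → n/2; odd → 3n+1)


2208 → 1104 → 552 → 276 → 138 → 69 → 208 → 104 → 52 → 26 → 13 → 40 → 20 → 10 → 5 → 16 → 8 → 4 → 2 → 1
Total steps = 19

19 steps


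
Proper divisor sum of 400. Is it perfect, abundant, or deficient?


Proper divisors: 1, 2, 4, 5, 8, 10, 16, 20, 25, 40, 50, 80, 100, 200
Sum = 1 + 2 + 4 + 5 + 8 + 10 + 16 + 20 + 25 + 40 + 50 + 80 + 100 + 200 = 561
561 > 400 → abundant

s(400) = 561 (abundant)


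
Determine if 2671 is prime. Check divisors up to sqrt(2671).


Check divisors up to sqrt(2671) = 51.6817
No divisors found.
2671 is prime.

Yes, 2671 is prime


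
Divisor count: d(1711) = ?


1711 = 29^1 × 59^1
d(1711) = (1+1) × (1+1) = 4

4 divisors


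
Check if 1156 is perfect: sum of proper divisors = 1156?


Proper divisors of 1156: 1, 2, 4, 17, 34, 68, 289, 578
Sum = 1 + 2 + 4 + 17 + 34 + 68 + 289 + 578 = 993

No, 1156 is not perfect (993 ≠ 1156)


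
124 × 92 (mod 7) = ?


124 × 92 = 11408
11408 mod 7 = 5


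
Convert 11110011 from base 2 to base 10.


11110011 (base 2) = 243 (decimal)
243 (decimal) = 243 (base 10)


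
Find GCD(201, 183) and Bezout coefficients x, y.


Tabular extended Euclidean (each row: r = 201*s + 183*t):
r=201, s=1, t=0
r=183, s=0, t=1
q=1: r=18, s=1, t=-1   [201*(1) + 183*(-1) = 18]
q=10: r=3, s=-10, t=11   [201*(-10) + 183*(11) = 3]
q=6: r=0, s=61, t=-67   [201*(61) + 183*(-67) = 0]
GCD = 3; from the row with r=3: x=-10, y=11
Check: 201*(-10) + 183*(11) = -2010 + 2013 = 3

GCD = 3, x = -10, y = 11


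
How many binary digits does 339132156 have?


339132156 in base 2 = 10100001101101011111011111100
Number of digits = 29

29 digits (base 2)


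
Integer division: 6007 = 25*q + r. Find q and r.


6007 = 25 * 240 + 7
Check: 6000 + 7 = 6007

q = 240, r = 7


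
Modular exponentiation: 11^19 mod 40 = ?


11^1 mod 40 = 11
11^2 mod 40 = 1
11^3 mod 40 = 11
11^4 mod 40 = 1
11^5 mod 40 = 11
11^6 mod 40 = 1
11^7 mod 40 = 11
11^8 mod 40 = 1
11^9 mod 40 = 11
11^10 mod 40 = 1
11^11 mod 40 = 11
11^12 mod 40 = 1
11^13 mod 40 = 11
11^14 mod 40 = 1
11^15 mod 40 = 11
11^16 mod 40 = 1
11^17 mod 40 = 11
11^18 mod 40 = 1
11^19 mod 40 = 11


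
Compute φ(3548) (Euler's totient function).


3548 = 2^2 × 887
Prime factors: 2, 887
φ(3548) = 3548 × (1-1/2) × (1-1/887)
= 3548 × 1/2 × 886/887 = 1772

φ(3548) = 1772


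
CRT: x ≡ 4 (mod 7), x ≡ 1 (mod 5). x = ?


M = 7*5 = 35
M1 = M/7 = 5, M2 = M/5 = 7
M1^(-1) mod 7 = 3, M2^(-1) mod 5 = 3
x = 4*5*3 + 1*7*3 = 81
81 mod 35 = 11
Check: 11 mod 7 = 4 ✓, 11 mod 5 = 1 ✓

x ≡ 11 (mod 35)


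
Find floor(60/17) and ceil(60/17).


60/17 = 3.5294
floor = 3
ceil = 4

floor = 3, ceil = 4


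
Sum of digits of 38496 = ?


3 + 8 + 4 + 9 + 6 = 30


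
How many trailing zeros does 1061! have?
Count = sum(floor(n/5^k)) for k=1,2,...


floor(1061/5) = 212
floor(1061/25) = 42
floor(1061/125) = 8
floor(1061/625) = 1
Total = 263

263 trailing zeros


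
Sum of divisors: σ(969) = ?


Divisors of 969: 1, 3, 17, 19, 51, 57, 323, 969
Sum = 1 + 3 + 17 + 19 + 51 + 57 + 323 + 969 = 1440

σ(969) = 1440


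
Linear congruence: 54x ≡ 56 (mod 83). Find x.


GCD(54, 83) = 1, unique solution
a^(-1) mod 83 = 20
x = 20 * 56 mod 83 = 41

x ≡ 41 (mod 83)


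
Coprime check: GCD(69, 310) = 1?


Euclidean algorithm:
310 = 4 * 69 + 34
69 = 2 * 34 + 1
34 = 34 * 1 + 0
GCD(69, 310) = 1

Yes, coprime (GCD = 1)


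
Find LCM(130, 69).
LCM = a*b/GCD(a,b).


GCD(130, 69) = 1
LCM = 130*69/1 = 8970/1 = 8970

LCM = 8970


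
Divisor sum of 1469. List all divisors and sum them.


Divisors of 1469: 1, 13, 113, 1469
Sum = 1 + 13 + 113 + 1469 = 1596

σ(1469) = 1596


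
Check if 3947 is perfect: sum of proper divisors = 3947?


Proper divisors of 3947: 1
Sum = 1 = 1

No, 3947 is not perfect (1 ≠ 3947)


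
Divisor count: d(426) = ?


426 = 2^1 × 3^1 × 71^1
d(426) = (1+1) × (1+1) × (1+1) = 8

8 divisors


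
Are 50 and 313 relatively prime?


Euclidean algorithm:
313 = 6 * 50 + 13
50 = 3 * 13 + 11
13 = 1 * 11 + 2
11 = 5 * 2 + 1
2 = 2 * 1 + 0
GCD(50, 313) = 1

Yes, coprime (GCD = 1)


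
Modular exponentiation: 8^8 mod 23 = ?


8^1 mod 23 = 8
8^2 mod 23 = 18
8^3 mod 23 = 6
8^4 mod 23 = 2
8^5 mod 23 = 16
8^6 mod 23 = 13
8^7 mod 23 = 12
8^8 mod 23 = 4


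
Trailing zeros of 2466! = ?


floor(2466/5) = 493
floor(2466/25) = 98
floor(2466/125) = 19
floor(2466/625) = 3
Total = 613

613 trailing zeros


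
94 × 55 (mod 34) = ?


94 × 55 = 5170
5170 mod 34 = 2


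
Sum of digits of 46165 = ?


4 + 6 + 1 + 6 + 5 = 22


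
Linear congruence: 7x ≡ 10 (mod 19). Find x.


GCD(7, 19) = 1, unique solution
a^(-1) mod 19 = 11
x = 11 * 10 mod 19 = 15

x ≡ 15 (mod 19)


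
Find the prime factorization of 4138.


4138 / 2 = 2069
2069 / 2069 = 1
4138 = 2 × 2069


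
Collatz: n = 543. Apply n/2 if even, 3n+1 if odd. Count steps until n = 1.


543 → 1630 → 815 → 2446 → 1223 → 3670 → 1835 → 5506 → 2753 → 8260 → 4130 → 2065 → 6196 → 3098 → 1549 → 4648 → 2324 → 1162 → 581 → 1744 → 872 → 436 → 218 → 109 → 328 → 164 → 82 → 41 → 124 → 62 → 31 → 94 → 47 → 142 → 71 → 214 → 107 → 322 → 161 → 484 → 242 → 121 → 364 → 182 → 91 → 274 → 137 → 412 → 206 → 103 → 310 → 155 → 466 → 233 → 700 → 350 → 175 → 526 → 263 → 790 → 395 → 1186 → 593 → 1780 → 890 → 445 → 1336 → 668 → 334 → 167 → 502 → 251 → 754 → 377 → 1132 → 566 → 283 → 850 → 425 → 1276 → 638 → 319 → 958 → 479 → 1438 → 719 → 2158 → 1079 → 3238 → 1619 → 4858 → 2429 → 7288 → 3644 → 1822 → 911 → 2734 → 1367 → 4102 → 2051 → 6154 → 3077 → 9232 → 4616 → 2308 → 1154 → 577 → 1732 → 866 → 433 → 1300 → 650 → 325 → 976 → 488 → 244 → 122 → 61 → 184 → 92 → 46 → 23 → 70 → 35 → 106 → 53 → 160 → 80 → 40 → 20 → 10 → 5 → 16 → 8 → 4 → 2 → 1
Total steps = 136

136 steps


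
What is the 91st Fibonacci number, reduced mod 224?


F(k) mod 224 for k=1..91:
1, 1, 2, 3, 5, 8, 13, 21, 34, 55, 89, 144, 9, 153, 162, 91, 29, 120, 149, 45, 194, 15, 209, 0, 209, 209, 194, 179, 149, 104, 29, 133, 162, 71, 9, 80, 89, 169, 34, 203, 13, 216, 5, 221, 2, 223, 1, 0, 1, 1, 2, 3, 5, 8, 13, 21, 34, 55, 89, 144, 9, 153, 162, 91, 29, 120, 149, 45, 194, 15, 209, 0, 209, 209, 194, 179, 149, 104, 29, 133, 162, 71, 9, 80, 89, 169, 34, 203, 13, 216, 5
F(91) mod 224 = 5


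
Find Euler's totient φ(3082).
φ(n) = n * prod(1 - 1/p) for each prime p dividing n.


3082 = 2 × 23 × 67
Prime factors: 2, 23, 67
φ(3082) = 3082 × (1-1/2) × (1-1/23) × (1-1/67)
= 3082 × 1/2 × 22/23 × 66/67 = 1452

φ(3082) = 1452


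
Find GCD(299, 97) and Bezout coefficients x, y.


Tabular extended Euclidean (each row: r = 299*s + 97*t):
r=299, s=1, t=0
r=97, s=0, t=1
q=3: r=8, s=1, t=-3   [299*(1) + 97*(-3) = 8]
q=12: r=1, s=-12, t=37   [299*(-12) + 97*(37) = 1]
q=8: r=0, s=97, t=-299   [299*(97) + 97*(-299) = 0]
GCD = 1; from the row with r=1: x=-12, y=37
Check: 299*(-12) + 97*(37) = -3588 + 3589 = 1

GCD = 1, x = -12, y = 37


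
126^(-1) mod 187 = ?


Use the extended Euclidean algorithm on (187, 126); each row r = 187*s + 126*t:
r=187, s=1, t=0
r=126, s=0, t=1
q=1: r=61, s=1, t=-1   [187*(1) + 126*(-1) = 61]
q=2: r=4, s=-2, t=3   [187*(-2) + 126*(3) = 4]
q=15: r=1, s=31, t=-46   [187*(31) + 126*(-46) = 1]
q=4: r=0, s=-126, t=187   [187*(-126) + 126*(187) = 0]
GCD = 1 with t = -46, so 126*(-46) ≡ 1 (mod 187)
Inverse = -46 mod 187 = 141
Check: 126 * 141 = 17766 ≡ 1 (mod 187)

126^(-1) ≡ 141 (mod 187)


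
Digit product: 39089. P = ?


3 × 9 × 0 × 8 × 9 = 0


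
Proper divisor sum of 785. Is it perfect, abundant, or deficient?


Proper divisors: 1, 5, 157
Sum = 1 + 5 + 157 = 163
163 < 785 → deficient

s(785) = 163 (deficient)


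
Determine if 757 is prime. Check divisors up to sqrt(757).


Check divisors up to sqrt(757) = 27.5136
No divisors found.
757 is prime.

Yes, 757 is prime


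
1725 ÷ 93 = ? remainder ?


1725 = 93 * 18 + 51
Check: 1674 + 51 = 1725

q = 18, r = 51


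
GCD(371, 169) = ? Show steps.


371 = 2 * 169 + 33
169 = 5 * 33 + 4
33 = 8 * 4 + 1
4 = 4 * 1 + 0
GCD = 1


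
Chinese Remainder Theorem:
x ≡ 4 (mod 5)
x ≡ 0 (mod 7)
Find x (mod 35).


M = 5*7 = 35
M1 = M/5 = 7, M2 = M/7 = 5
M1^(-1) mod 5 = 3, M2^(-1) mod 7 = 3
x = 4*7*3 + 0*5*3 = 84
84 mod 35 = 14
Check: 14 mod 5 = 4 ✓, 14 mod 7 = 0 ✓

x ≡ 14 (mod 35)


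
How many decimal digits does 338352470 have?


338352470 has 9 digits in base 10
floor(log10(338352470)) + 1 = floor(8.5294) + 1 = 9

9 digits (base 10)


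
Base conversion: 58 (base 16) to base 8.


58 (base 16) = 88 (decimal)
88 (decimal) = 130 (base 8)


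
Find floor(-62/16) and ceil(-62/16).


-62/16 = -3.8750
floor = -4
ceil = -3

floor = -4, ceil = -3


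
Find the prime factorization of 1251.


1251 / 3 = 417
417 / 3 = 139
139 / 139 = 1
1251 = 3^2 × 139


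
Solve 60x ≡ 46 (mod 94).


GCD(60, 94) = 2 divides 46
Divide: 30x ≡ 23 (mod 47)
x ≡ 18 (mod 47)


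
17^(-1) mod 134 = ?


Use the extended Euclidean algorithm on (134, 17); each row r = 134*s + 17*t:
r=134, s=1, t=0
r=17, s=0, t=1
q=7: r=15, s=1, t=-7   [134*(1) + 17*(-7) = 15]
q=1: r=2, s=-1, t=8   [134*(-1) + 17*(8) = 2]
q=7: r=1, s=8, t=-63   [134*(8) + 17*(-63) = 1]
q=2: r=0, s=-17, t=134   [134*(-17) + 17*(134) = 0]
GCD = 1 with t = -63, so 17*(-63) ≡ 1 (mod 134)
Inverse = -63 mod 134 = 71
Check: 17 * 71 = 1207 ≡ 1 (mod 134)

17^(-1) ≡ 71 (mod 134)


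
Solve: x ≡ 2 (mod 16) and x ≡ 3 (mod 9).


M = 16*9 = 144
M1 = M/16 = 9, M2 = M/9 = 16
M1^(-1) mod 16 = 9, M2^(-1) mod 9 = 4
x = 2*9*9 + 3*16*4 = 354
354 mod 144 = 66
Check: 66 mod 16 = 2 ✓, 66 mod 9 = 3 ✓

x ≡ 66 (mod 144)


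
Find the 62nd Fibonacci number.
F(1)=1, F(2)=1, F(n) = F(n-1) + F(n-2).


Sequence: 1, 1, 2, 3, 5, 8, 13, 21, 34, 55, 89, 144, 233, 377, 610, 987, 1597, 2584, 4181, 6765, 10946, 17711, 28657, 46368, 75025, 121393, 196418, 317811, 514229, 832040, 1346269, 2178309, 3524578, 5702887, 9227465, 14930352, 24157817, 39088169, 63245986, 102334155, 165580141, 267914296, 433494437, 701408733, 1134903170, 1836311903, 2971215073, 4807526976, 7778742049, 12586269025, 20365011074, 32951280099, 53316291173, 86267571272, 139583862445, 225851433717, 365435296162, 591286729879, 956722026041, 1548008755920, 2504730781961, 4052739537881
F(62) = 4052739537881


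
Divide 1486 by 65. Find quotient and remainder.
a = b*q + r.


1486 = 65 * 22 + 56
Check: 1430 + 56 = 1486

q = 22, r = 56


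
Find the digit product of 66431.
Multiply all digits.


6 × 6 × 4 × 3 × 1 = 432


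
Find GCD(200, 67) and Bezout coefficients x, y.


Tabular extended Euclidean (each row: r = 200*s + 67*t):
r=200, s=1, t=0
r=67, s=0, t=1
q=2: r=66, s=1, t=-2   [200*(1) + 67*(-2) = 66]
q=1: r=1, s=-1, t=3   [200*(-1) + 67*(3) = 1]
q=66: r=0, s=67, t=-200   [200*(67) + 67*(-200) = 0]
GCD = 1; from the row with r=1: x=-1, y=3
Check: 200*(-1) + 67*(3) = -200 + 201 = 1

GCD = 1, x = -1, y = 3


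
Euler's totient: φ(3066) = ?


3066 = 2 × 3 × 7 × 73
Prime factors: 2, 3, 7, 73
φ(3066) = 3066 × (1-1/2) × (1-1/3) × (1-1/7) × (1-1/73)
= 3066 × 1/2 × 2/3 × 6/7 × 72/73 = 864

φ(3066) = 864


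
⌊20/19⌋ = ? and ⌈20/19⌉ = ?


20/19 = 1.0526
floor = 1
ceil = 2

floor = 1, ceil = 2


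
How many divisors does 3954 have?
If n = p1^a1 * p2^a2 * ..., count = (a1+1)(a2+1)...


3954 = 2^1 × 3^1 × 659^1
d(3954) = (1+1) × (1+1) × (1+1) = 8

8 divisors


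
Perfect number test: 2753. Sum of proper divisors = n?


Proper divisors of 2753: 1
Sum = 1 = 1

No, 2753 is not perfect (1 ≠ 2753)


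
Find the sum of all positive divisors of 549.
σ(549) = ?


Divisors of 549: 1, 3, 9, 61, 183, 549
Sum = 1 + 3 + 9 + 61 + 183 + 549 = 806

σ(549) = 806


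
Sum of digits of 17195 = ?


1 + 7 + 1 + 9 + 5 = 23


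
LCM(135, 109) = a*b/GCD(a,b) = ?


GCD(135, 109) = 1
LCM = 135*109/1 = 14715/1 = 14715

LCM = 14715


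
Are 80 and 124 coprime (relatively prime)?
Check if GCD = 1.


Euclidean algorithm:
124 = 1 * 80 + 44
80 = 1 * 44 + 36
44 = 1 * 36 + 8
36 = 4 * 8 + 4
8 = 2 * 4 + 0
GCD(80, 124) = 4

No, not coprime (GCD = 4)


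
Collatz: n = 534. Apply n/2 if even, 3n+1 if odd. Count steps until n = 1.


534 → 267 → 802 → 401 → 1204 → 602 → 301 → 904 → 452 → 226 → 113 → 340 → 170 → 85 → 256 → 128 → 64 → 32 → 16 → 8 → 4 → 2 → 1
Total steps = 22

22 steps


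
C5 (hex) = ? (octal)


C5 (base 16) = 197 (decimal)
197 (decimal) = 305 (base 8)


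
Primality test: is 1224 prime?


1224 / 2 = 612 (exact division)
1224 is NOT prime.

No, 1224 is not prime


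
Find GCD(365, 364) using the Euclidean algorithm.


365 = 1 * 364 + 1
364 = 364 * 1 + 0
GCD = 1


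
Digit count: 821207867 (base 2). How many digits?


821207867 in base 2 = 110000111100101010001100111011
Number of digits = 30

30 digits (base 2)


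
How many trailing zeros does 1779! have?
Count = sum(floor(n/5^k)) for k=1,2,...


floor(1779/5) = 355
floor(1779/25) = 71
floor(1779/125) = 14
floor(1779/625) = 2
Total = 442

442 trailing zeros


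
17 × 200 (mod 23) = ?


17 × 200 = 3400
3400 mod 23 = 19


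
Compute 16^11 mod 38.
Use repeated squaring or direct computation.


16^1 mod 38 = 16
16^2 mod 38 = 28
16^3 mod 38 = 30
16^4 mod 38 = 24
16^5 mod 38 = 4
16^6 mod 38 = 26
16^7 mod 38 = 36
16^8 mod 38 = 6
16^9 mod 38 = 20
16^10 mod 38 = 16
16^11 mod 38 = 28


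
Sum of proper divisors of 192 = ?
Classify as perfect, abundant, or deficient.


Proper divisors: 1, 2, 3, 4, 6, 8, 12, 16, 24, 32, 48, 64, 96
Sum = 1 + 2 + 3 + 4 + 6 + 8 + 12 + 16 + 24 + 32 + 48 + 64 + 96 = 316
316 > 192 → abundant

s(192) = 316 (abundant)


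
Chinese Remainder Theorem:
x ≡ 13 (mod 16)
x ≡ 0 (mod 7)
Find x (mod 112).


M = 16*7 = 112
M1 = M/16 = 7, M2 = M/7 = 16
M1^(-1) mod 16 = 7, M2^(-1) mod 7 = 4
x = 13*7*7 + 0*16*4 = 637
637 mod 112 = 77
Check: 77 mod 16 = 13 ✓, 77 mod 7 = 0 ✓

x ≡ 77 (mod 112)


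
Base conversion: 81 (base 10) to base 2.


81 (base 10) = 81 (decimal)
81 (decimal) = 1010001 (base 2)


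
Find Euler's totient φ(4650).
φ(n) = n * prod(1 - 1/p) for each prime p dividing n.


4650 = 2 × 3 × 5^2 × 31
Prime factors: 2, 3, 5, 31
φ(4650) = 4650 × (1-1/2) × (1-1/3) × (1-1/5) × (1-1/31)
= 4650 × 1/2 × 2/3 × 4/5 × 30/31 = 1200

φ(4650) = 1200


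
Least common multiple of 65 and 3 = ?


GCD(65, 3) = 1
LCM = 65*3/1 = 195/1 = 195

LCM = 195


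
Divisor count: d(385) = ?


385 = 5^1 × 7^1 × 11^1
d(385) = (1+1) × (1+1) × (1+1) = 8

8 divisors


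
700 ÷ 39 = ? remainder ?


700 = 39 * 17 + 37
Check: 663 + 37 = 700

q = 17, r = 37


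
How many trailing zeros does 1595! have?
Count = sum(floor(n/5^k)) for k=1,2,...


floor(1595/5) = 319
floor(1595/25) = 63
floor(1595/125) = 12
floor(1595/625) = 2
Total = 396

396 trailing zeros


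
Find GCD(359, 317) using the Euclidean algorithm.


359 = 1 * 317 + 42
317 = 7 * 42 + 23
42 = 1 * 23 + 19
23 = 1 * 19 + 4
19 = 4 * 4 + 3
4 = 1 * 3 + 1
3 = 3 * 1 + 0
GCD = 1


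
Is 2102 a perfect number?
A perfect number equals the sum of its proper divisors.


Proper divisors of 2102: 1, 2, 1051
Sum = 1 + 2 + 1051 = 1054

No, 2102 is not perfect (1054 ≠ 2102)


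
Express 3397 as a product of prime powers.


3397 / 43 = 79
79 / 79 = 1
3397 = 43 × 79


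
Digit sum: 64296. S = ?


6 + 4 + 2 + 9 + 6 = 27


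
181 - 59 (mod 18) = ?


181 - 59 = 122
122 mod 18 = 14


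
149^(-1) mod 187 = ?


Use the extended Euclidean algorithm on (187, 149); each row r = 187*s + 149*t:
r=187, s=1, t=0
r=149, s=0, t=1
q=1: r=38, s=1, t=-1   [187*(1) + 149*(-1) = 38]
q=3: r=35, s=-3, t=4   [187*(-3) + 149*(4) = 35]
q=1: r=3, s=4, t=-5   [187*(4) + 149*(-5) = 3]
q=11: r=2, s=-47, t=59   [187*(-47) + 149*(59) = 2]
q=1: r=1, s=51, t=-64   [187*(51) + 149*(-64) = 1]
q=2: r=0, s=-149, t=187   [187*(-149) + 149*(187) = 0]
GCD = 1 with t = -64, so 149*(-64) ≡ 1 (mod 187)
Inverse = -64 mod 187 = 123
Check: 149 * 123 = 18327 ≡ 1 (mod 187)

149^(-1) ≡ 123 (mod 187)


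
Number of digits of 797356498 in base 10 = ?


797356498 has 9 digits in base 10
floor(log10(797356498)) + 1 = floor(8.9017) + 1 = 9

9 digits (base 10)


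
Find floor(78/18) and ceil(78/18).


78/18 = 4.3333
floor = 4
ceil = 5

floor = 4, ceil = 5


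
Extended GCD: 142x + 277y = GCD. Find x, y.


Tabular extended Euclidean (each row: r = 142*s + 277*t):
r=142, s=1, t=0
r=277, s=0, t=1
q=0: r=142, s=1, t=0   [142*(1) + 277*(0) = 142]
q=1: r=135, s=-1, t=1   [142*(-1) + 277*(1) = 135]
q=1: r=7, s=2, t=-1   [142*(2) + 277*(-1) = 7]
q=19: r=2, s=-39, t=20   [142*(-39) + 277*(20) = 2]
q=3: r=1, s=119, t=-61   [142*(119) + 277*(-61) = 1]
q=2: r=0, s=-277, t=142   [142*(-277) + 277*(142) = 0]
GCD = 1; from the row with r=1: x=119, y=-61
Check: 142*(119) + 277*(-61) = 16898 - 16897 = 1

GCD = 1, x = 119, y = -61


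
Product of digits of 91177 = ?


9 × 1 × 1 × 7 × 7 = 441


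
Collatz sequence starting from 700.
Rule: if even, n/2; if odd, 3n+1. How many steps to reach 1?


700 → 350 → 175 → 526 → 263 → 790 → 395 → 1186 → 593 → 1780 → 890 → 445 → 1336 → 668 → 334 → 167 → 502 → 251 → 754 → 377 → 1132 → 566 → 283 → 850 → 425 → 1276 → 638 → 319 → 958 → 479 → 1438 → 719 → 2158 → 1079 → 3238 → 1619 → 4858 → 2429 → 7288 → 3644 → 1822 → 911 → 2734 → 1367 → 4102 → 2051 → 6154 → 3077 → 9232 → 4616 → 2308 → 1154 → 577 → 1732 → 866 → 433 → 1300 → 650 → 325 → 976 → 488 → 244 → 122 → 61 → 184 → 92 → 46 → 23 → 70 → 35 → 106 → 53 → 160 → 80 → 40 → 20 → 10 → 5 → 16 → 8 → 4 → 2 → 1
Total steps = 82

82 steps


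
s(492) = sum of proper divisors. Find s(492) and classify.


Proper divisors: 1, 2, 3, 4, 6, 12, 41, 82, 123, 164, 246
Sum = 1 + 2 + 3 + 4 + 6 + 12 + 41 + 82 + 123 + 164 + 246 = 684
684 > 492 → abundant

s(492) = 684 (abundant)


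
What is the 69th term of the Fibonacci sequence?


Sequence: 1, 1, 2, 3, 5, 8, 13, 21, 34, 55, 89, 144, 233, 377, 610, 987, 1597, 2584, 4181, 6765, 10946, 17711, 28657, 46368, 75025, 121393, 196418, 317811, 514229, 832040, 1346269, 2178309, 3524578, 5702887, 9227465, 14930352, 24157817, 39088169, 63245986, 102334155, 165580141, 267914296, 433494437, 701408733, 1134903170, 1836311903, 2971215073, 4807526976, 7778742049, 12586269025, 20365011074, 32951280099, 53316291173, 86267571272, 139583862445, 225851433717, 365435296162, 591286729879, 956722026041, 1548008755920, 2504730781961, 4052739537881, 6557470319842, 10610209857723, 17167680177565, 27777890035288, 44945570212853, 72723460248141, 117669030460994
F(69) = 117669030460994


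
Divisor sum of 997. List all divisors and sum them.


Divisors of 997: 1, 997
Sum = 1 + 997 = 998

σ(997) = 998


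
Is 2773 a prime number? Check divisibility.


2773 / 47 = 59 (exact division)
2773 is NOT prime.

No, 2773 is not prime


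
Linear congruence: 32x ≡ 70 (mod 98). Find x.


GCD(32, 98) = 2 divides 70
Divide: 16x ≡ 35 (mod 49)
x ≡ 42 (mod 49)


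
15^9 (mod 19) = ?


15^1 mod 19 = 15
15^2 mod 19 = 16
15^3 mod 19 = 12
15^4 mod 19 = 9
15^5 mod 19 = 2
15^6 mod 19 = 11
15^7 mod 19 = 13
15^8 mod 19 = 5
15^9 mod 19 = 18


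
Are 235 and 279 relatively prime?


Euclidean algorithm:
279 = 1 * 235 + 44
235 = 5 * 44 + 15
44 = 2 * 15 + 14
15 = 1 * 14 + 1
14 = 14 * 1 + 0
GCD(235, 279) = 1

Yes, coprime (GCD = 1)


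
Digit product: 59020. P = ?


5 × 9 × 0 × 2 × 0 = 0


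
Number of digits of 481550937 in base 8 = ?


481550937 in base 8 = 3454761131
Number of digits = 10

10 digits (base 8)


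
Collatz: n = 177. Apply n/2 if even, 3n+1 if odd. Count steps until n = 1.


177 → 532 → 266 → 133 → 400 → 200 → 100 → 50 → 25 → 76 → 38 → 19 → 58 → 29 → 88 → 44 → 22 → 11 → 34 → 17 → 52 → 26 → 13 → 40 → 20 → 10 → 5 → 16 → 8 → 4 → 2 → 1
Total steps = 31

31 steps


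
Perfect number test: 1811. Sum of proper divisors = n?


Proper divisors of 1811: 1
Sum = 1 = 1

No, 1811 is not perfect (1 ≠ 1811)


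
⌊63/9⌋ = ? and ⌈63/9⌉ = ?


63/9 = 7.0000
floor = 7
ceil = 7

floor = 7, ceil = 7


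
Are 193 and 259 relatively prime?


Euclidean algorithm:
259 = 1 * 193 + 66
193 = 2 * 66 + 61
66 = 1 * 61 + 5
61 = 12 * 5 + 1
5 = 5 * 1 + 0
GCD(193, 259) = 1

Yes, coprime (GCD = 1)


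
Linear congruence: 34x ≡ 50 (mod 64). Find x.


GCD(34, 64) = 2 divides 50
Divide: 17x ≡ 25 (mod 32)
x ≡ 9 (mod 32)


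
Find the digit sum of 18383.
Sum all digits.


1 + 8 + 3 + 8 + 3 = 23


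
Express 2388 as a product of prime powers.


2388 / 2 = 1194
1194 / 2 = 597
597 / 3 = 199
199 / 199 = 1
2388 = 2^2 × 3 × 199


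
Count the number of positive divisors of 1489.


1489 = 1489^1
d(1489) = (1+1) = 2

2 divisors


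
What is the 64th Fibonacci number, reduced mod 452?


F(k) mod 452 for k=1..64:
1, 1, 2, 3, 5, 8, 13, 21, 34, 55, 89, 144, 233, 377, 158, 83, 241, 324, 113, 437, 98, 83, 181, 264, 445, 257, 250, 55, 305, 360, 213, 121, 334, 3, 337, 340, 225, 113, 338, 451, 337, 336, 221, 105, 326, 431, 305, 284, 137, 421, 106, 75, 181, 256, 437, 241, 226, 15, 241, 256, 45, 301, 346, 195
F(64) mod 452 = 195


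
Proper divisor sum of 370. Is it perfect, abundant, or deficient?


Proper divisors: 1, 2, 5, 10, 37, 74, 185
Sum = 1 + 2 + 5 + 10 + 37 + 74 + 185 = 314
314 < 370 → deficient

s(370) = 314 (deficient)


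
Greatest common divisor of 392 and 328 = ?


392 = 1 * 328 + 64
328 = 5 * 64 + 8
64 = 8 * 8 + 0
GCD = 8


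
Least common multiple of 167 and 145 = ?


GCD(167, 145) = 1
LCM = 167*145/1 = 24215/1 = 24215

LCM = 24215


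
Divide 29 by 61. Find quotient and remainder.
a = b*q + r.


29 = 61 * 0 + 29
Check: 0 + 29 = 29

q = 0, r = 29


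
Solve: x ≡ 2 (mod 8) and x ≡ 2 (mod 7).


M = 8*7 = 56
M1 = M/8 = 7, M2 = M/7 = 8
M1^(-1) mod 8 = 7, M2^(-1) mod 7 = 1
x = 2*7*7 + 2*8*1 = 114
114 mod 56 = 2
Check: 2 mod 8 = 2 ✓, 2 mod 7 = 2 ✓

x ≡ 2 (mod 56)


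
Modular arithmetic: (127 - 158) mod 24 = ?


127 - 158 = -31
-31 mod 24 = 17


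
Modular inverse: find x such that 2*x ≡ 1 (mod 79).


Use the extended Euclidean algorithm on (79, 2); each row r = 79*s + 2*t:
r=79, s=1, t=0
r=2, s=0, t=1
q=39: r=1, s=1, t=-39   [79*(1) + 2*(-39) = 1]
q=2: r=0, s=-2, t=79   [79*(-2) + 2*(79) = 0]
GCD = 1 with t = -39, so 2*(-39) ≡ 1 (mod 79)
Inverse = -39 mod 79 = 40
Check: 2 * 40 = 80 ≡ 1 (mod 79)

2^(-1) ≡ 40 (mod 79)


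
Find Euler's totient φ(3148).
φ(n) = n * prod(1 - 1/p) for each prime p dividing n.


3148 = 2^2 × 787
Prime factors: 2, 787
φ(3148) = 3148 × (1-1/2) × (1-1/787)
= 3148 × 1/2 × 786/787 = 1572

φ(3148) = 1572


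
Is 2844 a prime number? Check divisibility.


2844 / 2 = 1422 (exact division)
2844 is NOT prime.

No, 2844 is not prime


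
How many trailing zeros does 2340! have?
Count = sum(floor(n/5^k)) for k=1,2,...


floor(2340/5) = 468
floor(2340/25) = 93
floor(2340/125) = 18
floor(2340/625) = 3
Total = 582

582 trailing zeros
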